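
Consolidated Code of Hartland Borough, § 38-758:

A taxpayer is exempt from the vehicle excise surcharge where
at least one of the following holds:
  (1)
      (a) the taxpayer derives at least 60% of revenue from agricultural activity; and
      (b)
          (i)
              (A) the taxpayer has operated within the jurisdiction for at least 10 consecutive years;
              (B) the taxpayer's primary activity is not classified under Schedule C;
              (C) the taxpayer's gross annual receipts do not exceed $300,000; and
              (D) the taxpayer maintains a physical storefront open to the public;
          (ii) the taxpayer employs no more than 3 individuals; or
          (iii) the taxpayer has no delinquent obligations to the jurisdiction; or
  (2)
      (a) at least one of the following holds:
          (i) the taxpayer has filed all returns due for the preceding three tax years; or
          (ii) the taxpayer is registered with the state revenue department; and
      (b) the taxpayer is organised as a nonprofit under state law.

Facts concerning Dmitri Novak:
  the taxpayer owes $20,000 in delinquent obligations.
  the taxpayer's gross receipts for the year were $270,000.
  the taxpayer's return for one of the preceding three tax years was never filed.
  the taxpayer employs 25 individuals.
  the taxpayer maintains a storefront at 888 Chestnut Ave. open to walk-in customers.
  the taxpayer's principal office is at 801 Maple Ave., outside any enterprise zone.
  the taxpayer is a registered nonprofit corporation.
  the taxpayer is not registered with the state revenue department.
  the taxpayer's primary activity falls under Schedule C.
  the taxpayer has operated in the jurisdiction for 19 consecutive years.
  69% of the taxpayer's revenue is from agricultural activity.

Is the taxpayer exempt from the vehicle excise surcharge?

No — not exempt.

(a) ≥60% agricultural — holds.
(A) ≥ 10 yrs in jurisdiction — met.
(B) not (Schedule C activity) — fails.
(C) receipts ≤ $300,000 — holds.
(D) has storefront — satisfied.
(i) = T AND F AND T AND T = false.
(ii) ≤ 3 employees — not satisfied.
(iii) no delinquency — not met.
So (b) is not satisfied (F OR F OR F).
(1): T AND F → false.
(i) returns current — not satisfied.
(ii) state-registered — not met.
(a): F OR F → false.
(b) nonprofit — satisfied.
(2): F AND T → false.
So Overall is not satisfied (F OR F).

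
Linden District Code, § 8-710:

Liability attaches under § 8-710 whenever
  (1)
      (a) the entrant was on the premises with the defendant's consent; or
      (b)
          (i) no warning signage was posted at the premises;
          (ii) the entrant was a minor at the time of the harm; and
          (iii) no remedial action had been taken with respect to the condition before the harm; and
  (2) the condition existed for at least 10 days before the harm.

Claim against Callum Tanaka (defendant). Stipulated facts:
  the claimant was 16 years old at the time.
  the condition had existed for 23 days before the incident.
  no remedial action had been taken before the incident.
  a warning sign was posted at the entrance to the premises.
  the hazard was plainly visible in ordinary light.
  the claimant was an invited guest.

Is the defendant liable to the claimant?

(a) consent to enter — holds.
(i) no signage posted — fails.
(ii) entrant a minor — holds.
(iii) no remedial action — holds.
So (b) is not satisfied (F AND T AND T).
(1): T OR F → true.
(2) condition ≥10 days old — satisfied.
Overall = T AND T = true.

Yes — liable.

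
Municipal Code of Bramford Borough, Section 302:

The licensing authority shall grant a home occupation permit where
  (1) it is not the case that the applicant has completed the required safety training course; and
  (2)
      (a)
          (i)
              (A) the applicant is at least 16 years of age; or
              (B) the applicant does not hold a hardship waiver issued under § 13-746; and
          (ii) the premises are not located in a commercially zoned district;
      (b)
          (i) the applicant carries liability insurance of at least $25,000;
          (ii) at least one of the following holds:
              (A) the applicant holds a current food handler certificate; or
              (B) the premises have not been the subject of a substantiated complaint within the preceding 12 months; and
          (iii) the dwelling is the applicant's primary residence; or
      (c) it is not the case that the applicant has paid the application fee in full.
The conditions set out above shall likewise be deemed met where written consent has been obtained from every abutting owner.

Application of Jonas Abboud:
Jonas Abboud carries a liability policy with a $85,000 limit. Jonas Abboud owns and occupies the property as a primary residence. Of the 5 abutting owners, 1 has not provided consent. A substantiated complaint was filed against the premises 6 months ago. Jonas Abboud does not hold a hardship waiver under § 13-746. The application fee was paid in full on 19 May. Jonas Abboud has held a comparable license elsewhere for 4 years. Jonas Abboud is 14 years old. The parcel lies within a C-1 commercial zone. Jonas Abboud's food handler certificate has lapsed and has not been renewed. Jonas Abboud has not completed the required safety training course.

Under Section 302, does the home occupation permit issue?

(1) not (safety training) — holds.
(A) age ≥ 16 — not met.
(B) not (hardship waiver) — met.
(i): F OR T → true.
(ii) not (commercially zoned) — not satisfied.
So (a) is not satisfied (T AND F).
(i) insurance ≥ $25,000 — met.
(A) food handler cert. — fails.
(B) no complaint in 12 mo. — not met.
(ii): F OR F → false.
(iii) primary residence — holds.
(b) = T AND F AND T = false.
(c) not (fee paid) — fails.
(2) = F OR F OR F = false.
Overall: T AND F → false.
Exception (all abutters consent) — not satisfied.
Result: main false OR exception false → false.

No — denied.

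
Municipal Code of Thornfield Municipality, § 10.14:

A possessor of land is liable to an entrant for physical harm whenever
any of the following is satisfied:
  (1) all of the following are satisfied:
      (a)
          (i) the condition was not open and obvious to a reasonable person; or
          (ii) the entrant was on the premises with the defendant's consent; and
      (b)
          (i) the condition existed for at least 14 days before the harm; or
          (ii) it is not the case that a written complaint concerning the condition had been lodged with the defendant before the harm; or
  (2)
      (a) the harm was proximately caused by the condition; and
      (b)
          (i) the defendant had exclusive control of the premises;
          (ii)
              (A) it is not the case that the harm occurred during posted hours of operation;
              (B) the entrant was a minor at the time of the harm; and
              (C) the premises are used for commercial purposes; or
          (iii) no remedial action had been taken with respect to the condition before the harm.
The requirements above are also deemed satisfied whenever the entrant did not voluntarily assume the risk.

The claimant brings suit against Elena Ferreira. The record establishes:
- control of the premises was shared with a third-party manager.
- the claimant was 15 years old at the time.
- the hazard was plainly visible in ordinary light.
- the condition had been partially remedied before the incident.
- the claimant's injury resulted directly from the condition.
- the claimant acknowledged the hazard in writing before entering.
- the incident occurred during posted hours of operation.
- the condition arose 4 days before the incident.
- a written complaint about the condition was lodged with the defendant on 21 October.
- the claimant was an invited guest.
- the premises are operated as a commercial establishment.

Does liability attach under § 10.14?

(i) not open/obvious — not satisfied.
(ii) consent to enter — satisfied.
(a): F OR T → true.
(i) condition ≥14 days old — not satisfied.
(ii) not (complaint lodged) — not met.
(b): F OR F → false.
(1): T AND F → false.
(a) proximate cause — holds.
(i) exclusive control — not met.
(A) not (during posted hours) — not satisfied.
(B) entrant a minor — holds.
(C) commercial use — satisfied.
(ii): F AND T AND T → false.
(iii) no remedial action — not satisfied.
So (b) is not satisfied (F OR F OR F).
So (2) is not satisfied (T AND F).
So Overall is not satisfied (F OR F).
Exception (no assumed risk) — not satisfied.
Result: main false OR exception false → false.

No — not liable.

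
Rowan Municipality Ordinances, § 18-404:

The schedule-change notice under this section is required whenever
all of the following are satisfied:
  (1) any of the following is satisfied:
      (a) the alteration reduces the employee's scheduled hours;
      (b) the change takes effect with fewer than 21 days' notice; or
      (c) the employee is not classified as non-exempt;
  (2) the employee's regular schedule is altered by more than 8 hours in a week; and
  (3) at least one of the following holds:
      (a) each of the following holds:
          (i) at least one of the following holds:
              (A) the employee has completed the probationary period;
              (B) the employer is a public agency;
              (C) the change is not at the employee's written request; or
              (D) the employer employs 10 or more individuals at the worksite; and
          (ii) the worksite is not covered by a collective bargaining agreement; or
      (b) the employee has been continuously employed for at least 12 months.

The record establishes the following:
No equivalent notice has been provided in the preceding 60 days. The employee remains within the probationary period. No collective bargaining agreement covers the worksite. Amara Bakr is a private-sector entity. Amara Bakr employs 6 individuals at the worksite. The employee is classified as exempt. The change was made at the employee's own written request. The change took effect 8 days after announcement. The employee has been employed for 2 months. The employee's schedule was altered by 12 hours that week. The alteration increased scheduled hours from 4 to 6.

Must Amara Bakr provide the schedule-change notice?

(a) hours reduced — not met.
(b) < 21 days' notice — met.
(c) not (non-exempt) — holds.
(1) = F OR T OR T = true.
(2) schedule shift > 8h — holds.
(A) past probation — not satisfied.
(B) public agency — fails.
(C) not employee-requested — fails.
(D) ≥ 10 at site — fails.
(i) = F OR F OR F OR F = false.
(ii) no CBA — met.
(a) = F AND T = false.
(b) tenure ≥ 12 mo. — not met.
(3): F OR F → false.
Overall = T AND T AND F = false.

No — not required.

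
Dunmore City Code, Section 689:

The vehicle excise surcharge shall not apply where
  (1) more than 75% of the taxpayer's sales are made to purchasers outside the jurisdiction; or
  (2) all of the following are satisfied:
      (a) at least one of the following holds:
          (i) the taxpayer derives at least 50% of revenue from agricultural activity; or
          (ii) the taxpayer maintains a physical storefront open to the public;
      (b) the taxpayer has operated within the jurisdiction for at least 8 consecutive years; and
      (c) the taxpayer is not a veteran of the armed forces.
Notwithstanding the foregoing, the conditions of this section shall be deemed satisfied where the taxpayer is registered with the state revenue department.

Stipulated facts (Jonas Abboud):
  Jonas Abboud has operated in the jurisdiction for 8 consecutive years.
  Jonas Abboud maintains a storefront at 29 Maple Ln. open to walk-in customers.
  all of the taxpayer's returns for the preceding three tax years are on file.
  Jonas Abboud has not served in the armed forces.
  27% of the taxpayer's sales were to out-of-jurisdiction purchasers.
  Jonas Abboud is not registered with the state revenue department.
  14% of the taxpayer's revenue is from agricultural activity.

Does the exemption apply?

(1) >75% out-of-jur. sales — fails.
(i) ≥50% agricultural — fails.
(ii) has storefront — satisfied.
(a): F OR T → true.
(b) ≥ 8 yrs in jurisdiction — holds.
(c) not (veteran) — holds.
(2): T AND T AND T → true.
So Overall is satisfied (F OR T).
Exception (state-registered) — not satisfied.
Result: main true OR exception false → true.

Yes — exempt.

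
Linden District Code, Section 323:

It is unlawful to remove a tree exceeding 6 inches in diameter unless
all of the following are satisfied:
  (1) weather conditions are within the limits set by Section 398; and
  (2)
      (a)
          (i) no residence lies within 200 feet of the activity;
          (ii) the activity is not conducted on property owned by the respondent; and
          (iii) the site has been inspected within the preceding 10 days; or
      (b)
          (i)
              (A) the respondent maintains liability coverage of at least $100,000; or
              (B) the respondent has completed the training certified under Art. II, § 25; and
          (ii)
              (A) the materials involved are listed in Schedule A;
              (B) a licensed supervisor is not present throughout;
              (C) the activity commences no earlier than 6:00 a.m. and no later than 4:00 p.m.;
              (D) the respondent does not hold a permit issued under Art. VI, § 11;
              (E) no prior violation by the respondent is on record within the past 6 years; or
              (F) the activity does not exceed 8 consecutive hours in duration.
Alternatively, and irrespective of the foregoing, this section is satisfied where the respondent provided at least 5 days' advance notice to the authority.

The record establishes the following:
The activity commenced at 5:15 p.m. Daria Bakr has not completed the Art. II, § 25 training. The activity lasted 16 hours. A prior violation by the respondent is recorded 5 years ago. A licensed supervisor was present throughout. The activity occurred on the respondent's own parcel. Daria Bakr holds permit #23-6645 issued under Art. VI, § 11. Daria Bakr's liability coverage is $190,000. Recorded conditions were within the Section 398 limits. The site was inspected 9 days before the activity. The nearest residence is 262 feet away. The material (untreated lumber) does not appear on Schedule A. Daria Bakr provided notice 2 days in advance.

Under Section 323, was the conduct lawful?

No — unlawful.

(1) weather ok — satisfied.
(i) no residence in 200 ft — satisfied.
(ii) not (own property) — not met.
(iii) site inspected — met.
(a): T AND F AND T → false.
(A) coverage ≥ $100,000 — met.
(B) training certified — not satisfied.
(i) = T OR F = true.
(A) Schedule A material — not met.
(B) not (supervisor present) — not satisfied.
(C) start within hours — not met.
(D) not (holds permit) — not met.
(E) no prior violation — not satisfied.
(F) ≤ 8 hrs duration — fails.
(ii): F OR F OR F OR F OR F OR F → false.
(b) = T AND F = false.
(2) = F OR F = false.
Overall: T AND F → false.
Exception (≥5 days' notice) — not satisfied.
Result: main false OR exception false → false.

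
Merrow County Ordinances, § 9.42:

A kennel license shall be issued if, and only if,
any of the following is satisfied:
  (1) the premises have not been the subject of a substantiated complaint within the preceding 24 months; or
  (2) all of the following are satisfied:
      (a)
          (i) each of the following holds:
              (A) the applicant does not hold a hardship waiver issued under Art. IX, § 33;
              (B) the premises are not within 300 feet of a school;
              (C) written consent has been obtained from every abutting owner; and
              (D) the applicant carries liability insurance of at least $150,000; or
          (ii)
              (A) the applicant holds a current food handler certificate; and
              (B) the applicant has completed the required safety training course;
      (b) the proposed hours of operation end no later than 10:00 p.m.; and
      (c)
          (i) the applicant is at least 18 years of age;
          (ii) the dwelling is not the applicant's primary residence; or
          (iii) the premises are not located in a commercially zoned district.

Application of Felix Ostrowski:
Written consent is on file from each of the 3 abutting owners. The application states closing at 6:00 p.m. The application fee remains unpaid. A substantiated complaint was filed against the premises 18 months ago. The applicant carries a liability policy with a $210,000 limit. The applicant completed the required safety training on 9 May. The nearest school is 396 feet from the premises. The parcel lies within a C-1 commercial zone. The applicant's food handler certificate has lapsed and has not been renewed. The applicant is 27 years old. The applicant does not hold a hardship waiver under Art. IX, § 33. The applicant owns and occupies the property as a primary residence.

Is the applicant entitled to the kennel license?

Yes — granted.

(1) no complaint in 24 mo. — not met.
(A) not (hardship waiver) — met.
(B) ≥300 ft from school — holds.
(C) all abutters consent — satisfied.
(D) insurance ≥ $150,000 — holds.
(i) = T AND T AND T AND T = true.
(A) food handler cert. — fails.
(B) safety training — met.
(ii) = F AND T = false.
(a) = T OR F = true.
(b) closes by 10 p.m. — met.
(i) age ≥ 18 — holds.
(ii) not (primary residence) — not satisfied.
(iii) not (commercially zoned) — fails.
(c): T OR F OR F → true.
So (2) is satisfied (T AND T AND T).
Overall: F OR T → true.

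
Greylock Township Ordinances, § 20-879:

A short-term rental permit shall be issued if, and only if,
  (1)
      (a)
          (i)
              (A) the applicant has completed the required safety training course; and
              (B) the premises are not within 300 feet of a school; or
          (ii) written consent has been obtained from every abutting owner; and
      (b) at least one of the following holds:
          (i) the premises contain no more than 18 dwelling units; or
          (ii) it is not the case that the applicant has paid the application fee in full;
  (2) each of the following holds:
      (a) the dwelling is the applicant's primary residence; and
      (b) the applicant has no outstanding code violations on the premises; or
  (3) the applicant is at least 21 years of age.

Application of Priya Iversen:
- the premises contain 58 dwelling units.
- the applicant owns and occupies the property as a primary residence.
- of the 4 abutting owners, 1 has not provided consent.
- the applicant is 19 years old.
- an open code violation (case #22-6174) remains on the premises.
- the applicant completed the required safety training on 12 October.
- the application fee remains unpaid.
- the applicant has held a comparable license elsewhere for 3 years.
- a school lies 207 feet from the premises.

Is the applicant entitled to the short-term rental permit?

No — denied.

(A) safety training — satisfied.
(B) ≥300 ft from school — not satisfied.
So (i) is not satisfied (T AND F).
(ii) all abutters consent — not satisfied.
(a) = F OR F = false.
(i) ≤ 18 units — not satisfied.
(ii) not (fee paid) — holds.
(b): F OR T → true.
So (1) is not satisfied (F AND T).
(a) primary residence — met.
(b) no code violations — not satisfied.
(2) = T AND F = false.
(3) age ≥ 21 — not satisfied.
Overall = F OR F OR F = false.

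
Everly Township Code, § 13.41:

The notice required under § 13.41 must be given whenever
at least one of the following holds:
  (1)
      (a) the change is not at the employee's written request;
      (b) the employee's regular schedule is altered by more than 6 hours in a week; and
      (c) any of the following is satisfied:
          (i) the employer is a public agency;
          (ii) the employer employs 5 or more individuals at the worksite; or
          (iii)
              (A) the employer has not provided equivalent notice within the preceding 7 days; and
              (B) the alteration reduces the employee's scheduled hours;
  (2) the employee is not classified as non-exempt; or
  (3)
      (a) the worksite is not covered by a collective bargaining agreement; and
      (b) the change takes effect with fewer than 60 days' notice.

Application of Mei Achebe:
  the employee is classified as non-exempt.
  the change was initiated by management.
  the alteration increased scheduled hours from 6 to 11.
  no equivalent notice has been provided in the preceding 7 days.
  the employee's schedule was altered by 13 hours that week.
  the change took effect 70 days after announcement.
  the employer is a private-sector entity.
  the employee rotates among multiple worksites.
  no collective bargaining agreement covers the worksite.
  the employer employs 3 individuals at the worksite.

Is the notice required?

No — not required.

(a) not employee-requested — holds.
(b) schedule shift > 6h — met.
(i) public agency — not met.
(ii) ≥ 5 at site — fails.
(A) no recent notice — satisfied.
(B) hours reduced — not satisfied.
(iii) = T AND F = false.
So (c) is not satisfied (F OR F OR F).
So (1) is not satisfied (T AND T AND F).
(2) not (non-exempt) — not satisfied.
(a) no CBA — satisfied.
(b) < 60 days' notice — not met.
(3): T AND F → false.
Overall: F OR F OR F → false.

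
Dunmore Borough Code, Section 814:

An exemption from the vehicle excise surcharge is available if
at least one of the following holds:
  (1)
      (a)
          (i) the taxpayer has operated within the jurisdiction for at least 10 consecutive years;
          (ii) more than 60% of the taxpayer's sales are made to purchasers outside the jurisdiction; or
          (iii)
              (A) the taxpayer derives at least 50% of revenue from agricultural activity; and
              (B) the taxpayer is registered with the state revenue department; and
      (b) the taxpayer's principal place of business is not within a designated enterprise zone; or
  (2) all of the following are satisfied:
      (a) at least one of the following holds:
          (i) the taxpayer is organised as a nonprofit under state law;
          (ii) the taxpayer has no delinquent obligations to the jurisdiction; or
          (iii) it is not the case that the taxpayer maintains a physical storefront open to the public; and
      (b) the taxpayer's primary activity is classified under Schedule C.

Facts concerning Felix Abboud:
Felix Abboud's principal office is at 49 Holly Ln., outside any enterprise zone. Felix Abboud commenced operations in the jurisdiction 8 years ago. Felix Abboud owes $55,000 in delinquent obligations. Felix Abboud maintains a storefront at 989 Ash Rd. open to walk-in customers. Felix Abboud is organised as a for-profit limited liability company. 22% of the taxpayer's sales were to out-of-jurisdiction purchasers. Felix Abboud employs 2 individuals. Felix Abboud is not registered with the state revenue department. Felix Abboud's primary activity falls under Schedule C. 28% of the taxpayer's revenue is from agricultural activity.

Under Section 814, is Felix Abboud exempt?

No — not exempt.

(i) ≥ 10 yrs in jurisdiction — not met.
(ii) >60% out-of-jur. sales — fails.
(A) ≥50% agricultural — not satisfied.
(B) state-registered — fails.
(iii) = F AND F = false.
So (a) is not satisfied (F OR F OR F).
(b) not (in enterprise zone) — met.
So (1) is not satisfied (F AND T).
(i) nonprofit — not satisfied.
(ii) no delinquency — not satisfied.
(iii) not (has storefront) — not met.
(a) = F OR F OR F = false.
(b) Schedule C activity — satisfied.
So (2) is not satisfied (F AND T).
So Overall is not satisfied (F OR F).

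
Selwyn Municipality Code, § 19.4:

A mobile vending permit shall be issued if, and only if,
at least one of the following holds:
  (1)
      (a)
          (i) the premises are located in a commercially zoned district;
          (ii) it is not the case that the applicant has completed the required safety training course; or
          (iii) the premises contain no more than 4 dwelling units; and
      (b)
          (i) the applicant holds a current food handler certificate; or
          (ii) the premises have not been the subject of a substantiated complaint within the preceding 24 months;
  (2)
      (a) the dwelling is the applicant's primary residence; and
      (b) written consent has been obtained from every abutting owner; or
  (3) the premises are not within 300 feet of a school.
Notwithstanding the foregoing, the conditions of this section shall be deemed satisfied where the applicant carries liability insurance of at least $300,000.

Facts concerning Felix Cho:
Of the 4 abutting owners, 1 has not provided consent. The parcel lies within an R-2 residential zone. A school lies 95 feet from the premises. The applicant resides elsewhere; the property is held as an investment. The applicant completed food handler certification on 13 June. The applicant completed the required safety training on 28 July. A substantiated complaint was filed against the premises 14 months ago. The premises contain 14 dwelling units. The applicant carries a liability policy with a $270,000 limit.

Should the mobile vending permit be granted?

No — denied.

(i) commercially zoned — not met.
(ii) not (safety training) — fails.
(iii) ≤ 4 units — fails.
(a): F OR F OR F → false.
(i) food handler cert. — satisfied.
(ii) no complaint in 24 mo. — fails.
(b): T OR F → true.
(1): F AND T → false.
(a) primary residence — not satisfied.
(b) all abutters consent — fails.
So (2) is not satisfied (F AND F).
(3) ≥300 ft from school — not satisfied.
Overall = F OR F OR F = false.
Exception (insurance ≥ $300,000) — not satisfied.
Result: main false OR exception false → false.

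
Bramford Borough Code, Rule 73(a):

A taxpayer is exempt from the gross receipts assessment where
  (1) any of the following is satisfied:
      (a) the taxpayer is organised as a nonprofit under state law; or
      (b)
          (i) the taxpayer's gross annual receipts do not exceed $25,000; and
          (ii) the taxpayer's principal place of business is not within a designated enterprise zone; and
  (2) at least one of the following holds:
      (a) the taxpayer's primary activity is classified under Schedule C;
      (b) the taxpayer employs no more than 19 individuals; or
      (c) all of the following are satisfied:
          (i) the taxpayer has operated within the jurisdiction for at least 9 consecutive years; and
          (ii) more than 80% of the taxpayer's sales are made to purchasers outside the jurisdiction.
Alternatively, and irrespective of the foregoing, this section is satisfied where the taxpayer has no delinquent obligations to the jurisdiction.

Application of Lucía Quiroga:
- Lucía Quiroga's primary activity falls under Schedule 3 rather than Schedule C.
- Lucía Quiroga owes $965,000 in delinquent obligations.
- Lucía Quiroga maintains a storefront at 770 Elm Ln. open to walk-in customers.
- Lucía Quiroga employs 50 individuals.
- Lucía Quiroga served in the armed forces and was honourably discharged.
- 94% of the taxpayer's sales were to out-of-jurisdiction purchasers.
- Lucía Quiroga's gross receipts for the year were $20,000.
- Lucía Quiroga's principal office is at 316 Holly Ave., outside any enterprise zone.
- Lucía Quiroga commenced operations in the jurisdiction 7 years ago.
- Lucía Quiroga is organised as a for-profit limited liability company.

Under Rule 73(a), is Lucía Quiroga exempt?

(a) nonprofit — not satisfied.
(i) receipts ≤ $25,000 — met.
(ii) not (in enterprise zone) — satisfied.
(b) = T AND T = true.
So (1) is satisfied (F OR T).
(a) Schedule C activity — not met.
(b) ≤ 19 employees — not satisfied.
(i) ≥ 9 yrs in jurisdiction — not met.
(ii) >80% out-of-jur. sales — holds.
(c) = F AND T = false.
(2): F OR F OR F → false.
Overall = T AND F = false.
Exception (no delinquency) — not satisfied.
Result: main false OR exception false → false.

No — not exempt.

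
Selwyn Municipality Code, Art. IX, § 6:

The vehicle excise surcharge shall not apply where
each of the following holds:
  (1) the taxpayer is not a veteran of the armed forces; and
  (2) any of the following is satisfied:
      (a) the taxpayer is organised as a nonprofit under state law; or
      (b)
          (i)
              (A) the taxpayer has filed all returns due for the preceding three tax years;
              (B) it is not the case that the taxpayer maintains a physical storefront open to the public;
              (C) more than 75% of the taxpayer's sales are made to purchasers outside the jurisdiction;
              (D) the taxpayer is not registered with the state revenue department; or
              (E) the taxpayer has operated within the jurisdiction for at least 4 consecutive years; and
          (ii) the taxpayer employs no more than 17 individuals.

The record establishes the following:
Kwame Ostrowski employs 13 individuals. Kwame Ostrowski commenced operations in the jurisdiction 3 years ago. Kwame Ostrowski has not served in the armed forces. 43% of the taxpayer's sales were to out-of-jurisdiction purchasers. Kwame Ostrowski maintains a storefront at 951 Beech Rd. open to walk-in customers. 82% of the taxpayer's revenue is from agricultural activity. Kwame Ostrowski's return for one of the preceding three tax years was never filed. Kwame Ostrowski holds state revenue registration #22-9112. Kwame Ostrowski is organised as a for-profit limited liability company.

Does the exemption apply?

No — not exempt.

(1) not (veteran) — met.
(a) nonprofit — not satisfied.
(A) returns current — fails.
(B) not (has storefront) — not met.
(C) >75% out-of-jur. sales — not met.
(D) not (state-registered) — not met.
(E) ≥ 4 yrs in jurisdiction — not satisfied.
So (i) is not satisfied (F OR F OR F OR F OR F).
(ii) ≤ 17 employees — met.
(b): F AND T → false.
So (2) is not satisfied (F OR F).
So Overall is not satisfied (T AND F).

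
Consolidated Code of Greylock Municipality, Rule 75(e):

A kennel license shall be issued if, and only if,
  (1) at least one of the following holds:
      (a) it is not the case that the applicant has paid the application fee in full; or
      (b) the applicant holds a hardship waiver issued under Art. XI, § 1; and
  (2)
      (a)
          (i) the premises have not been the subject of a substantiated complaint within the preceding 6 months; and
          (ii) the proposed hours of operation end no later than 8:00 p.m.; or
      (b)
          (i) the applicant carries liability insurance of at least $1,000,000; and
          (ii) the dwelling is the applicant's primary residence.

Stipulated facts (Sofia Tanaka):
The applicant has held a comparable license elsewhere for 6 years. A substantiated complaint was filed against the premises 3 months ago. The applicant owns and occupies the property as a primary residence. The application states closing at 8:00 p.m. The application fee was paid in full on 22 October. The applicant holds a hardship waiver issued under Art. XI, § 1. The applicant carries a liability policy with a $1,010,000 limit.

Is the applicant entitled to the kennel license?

Yes — granted.

(a) not (fee paid) — not met.
(b) hardship waiver — met.
(1) = F OR T = true.
(i) no complaint in 6 mo. — not met.
(ii) closes by 8 p.m. — met.
(a) = F AND T = false.
(i) insurance ≥ $1,000,000 — holds.
(ii) primary residence — satisfied.
So (b) is satisfied (T AND T).
So (2) is satisfied (F OR T).
Overall = T AND T = true.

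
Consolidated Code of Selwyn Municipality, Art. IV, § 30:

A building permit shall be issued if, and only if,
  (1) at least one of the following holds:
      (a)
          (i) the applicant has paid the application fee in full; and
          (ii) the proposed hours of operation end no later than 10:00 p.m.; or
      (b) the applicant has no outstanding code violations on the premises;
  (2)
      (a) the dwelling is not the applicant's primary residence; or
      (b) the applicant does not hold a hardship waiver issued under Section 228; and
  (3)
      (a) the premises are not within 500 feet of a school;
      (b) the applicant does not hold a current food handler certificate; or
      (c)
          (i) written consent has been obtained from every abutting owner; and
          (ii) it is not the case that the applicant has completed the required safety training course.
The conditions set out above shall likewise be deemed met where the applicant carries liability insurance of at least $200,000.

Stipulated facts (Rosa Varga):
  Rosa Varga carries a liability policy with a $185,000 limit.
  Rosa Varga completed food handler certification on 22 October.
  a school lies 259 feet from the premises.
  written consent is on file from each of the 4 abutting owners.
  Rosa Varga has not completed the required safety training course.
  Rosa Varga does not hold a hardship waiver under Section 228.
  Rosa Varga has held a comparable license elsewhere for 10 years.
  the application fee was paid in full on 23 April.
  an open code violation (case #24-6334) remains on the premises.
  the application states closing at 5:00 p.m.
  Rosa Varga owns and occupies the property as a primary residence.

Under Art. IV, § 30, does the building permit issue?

Yes — granted.

(i) fee paid — met.
(ii) closes by 10 p.m. — satisfied.
(a) = T AND T = true.
(b) no code violations — not satisfied.
(1) = T OR F = true.
(a) not (primary residence) — fails.
(b) not (hardship waiver) — holds.
(2): F OR T → true.
(a) ≥500 ft from school — not met.
(b) not (food handler cert.) — not satisfied.
(i) all abutters consent — met.
(ii) not (safety training) — met.
So (c) is satisfied (T AND T).
(3): F OR F OR T → true.
So Overall is satisfied (T AND T AND T).
Exception (insurance ≥ $200,000) — not satisfied.
Result: main true OR exception false → true.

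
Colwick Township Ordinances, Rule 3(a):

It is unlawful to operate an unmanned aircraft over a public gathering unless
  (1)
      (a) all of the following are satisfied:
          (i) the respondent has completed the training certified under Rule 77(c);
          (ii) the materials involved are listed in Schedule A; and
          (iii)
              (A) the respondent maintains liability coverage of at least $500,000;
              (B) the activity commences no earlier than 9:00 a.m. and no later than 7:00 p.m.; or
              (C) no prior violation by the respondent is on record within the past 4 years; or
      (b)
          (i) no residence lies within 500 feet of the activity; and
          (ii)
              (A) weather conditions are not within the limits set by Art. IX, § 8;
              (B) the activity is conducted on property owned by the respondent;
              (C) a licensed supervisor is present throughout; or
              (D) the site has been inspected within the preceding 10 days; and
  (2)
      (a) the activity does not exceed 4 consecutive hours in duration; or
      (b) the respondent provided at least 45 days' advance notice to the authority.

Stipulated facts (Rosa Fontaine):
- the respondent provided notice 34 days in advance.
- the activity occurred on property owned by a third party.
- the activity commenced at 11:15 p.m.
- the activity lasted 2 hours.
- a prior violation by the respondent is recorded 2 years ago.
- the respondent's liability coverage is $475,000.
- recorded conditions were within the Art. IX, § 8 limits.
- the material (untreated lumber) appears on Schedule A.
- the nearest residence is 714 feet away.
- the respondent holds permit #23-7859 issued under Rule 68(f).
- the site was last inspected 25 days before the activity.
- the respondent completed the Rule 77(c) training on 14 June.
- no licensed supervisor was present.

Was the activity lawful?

(i) training certified — met.
(ii) Schedule A material — satisfied.
(A) coverage ≥ $500,000 — not met.
(B) start within hours — fails.
(C) no prior violation — fails.
(iii) = F OR F OR F = false.
(a): T AND T AND F → false.
(i) no residence in 500 ft — holds.
(A) not (weather ok) — not satisfied.
(B) own property — not satisfied.
(C) supervisor present — not satisfied.
(D) site inspected — not met.
(ii) = F OR F OR F OR F = false.
So (b) is not satisfied (T AND F).
(1): F OR F → false.
(a) ≤ 4 hrs duration — met.
(b) ≥45 days' notice — fails.
So (2) is satisfied (T OR F).
Overall: F AND T → false.

No — unlawful.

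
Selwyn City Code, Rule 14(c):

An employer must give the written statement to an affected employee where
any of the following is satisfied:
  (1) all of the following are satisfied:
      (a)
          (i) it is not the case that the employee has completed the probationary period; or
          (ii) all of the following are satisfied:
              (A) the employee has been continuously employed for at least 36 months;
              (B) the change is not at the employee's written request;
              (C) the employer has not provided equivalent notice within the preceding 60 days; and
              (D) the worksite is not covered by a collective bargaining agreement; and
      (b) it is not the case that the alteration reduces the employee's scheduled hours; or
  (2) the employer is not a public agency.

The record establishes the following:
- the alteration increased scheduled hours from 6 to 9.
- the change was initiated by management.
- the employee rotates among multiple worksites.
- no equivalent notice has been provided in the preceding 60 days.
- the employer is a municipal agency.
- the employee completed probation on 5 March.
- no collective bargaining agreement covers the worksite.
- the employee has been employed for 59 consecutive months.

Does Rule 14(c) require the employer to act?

Yes — required.

(i) not (past probation) — fails.
(A) tenure ≥ 36 mo. — holds.
(B) not employee-requested — holds.
(C) no recent notice — satisfied.
(D) no CBA — holds.
(ii): T AND T AND T AND T → true.
So (a) is satisfied (F OR T).
(b) not (hours reduced) — met.
(1) = T AND T = true.
(2) not (public agency) — fails.
Overall = T OR F = true.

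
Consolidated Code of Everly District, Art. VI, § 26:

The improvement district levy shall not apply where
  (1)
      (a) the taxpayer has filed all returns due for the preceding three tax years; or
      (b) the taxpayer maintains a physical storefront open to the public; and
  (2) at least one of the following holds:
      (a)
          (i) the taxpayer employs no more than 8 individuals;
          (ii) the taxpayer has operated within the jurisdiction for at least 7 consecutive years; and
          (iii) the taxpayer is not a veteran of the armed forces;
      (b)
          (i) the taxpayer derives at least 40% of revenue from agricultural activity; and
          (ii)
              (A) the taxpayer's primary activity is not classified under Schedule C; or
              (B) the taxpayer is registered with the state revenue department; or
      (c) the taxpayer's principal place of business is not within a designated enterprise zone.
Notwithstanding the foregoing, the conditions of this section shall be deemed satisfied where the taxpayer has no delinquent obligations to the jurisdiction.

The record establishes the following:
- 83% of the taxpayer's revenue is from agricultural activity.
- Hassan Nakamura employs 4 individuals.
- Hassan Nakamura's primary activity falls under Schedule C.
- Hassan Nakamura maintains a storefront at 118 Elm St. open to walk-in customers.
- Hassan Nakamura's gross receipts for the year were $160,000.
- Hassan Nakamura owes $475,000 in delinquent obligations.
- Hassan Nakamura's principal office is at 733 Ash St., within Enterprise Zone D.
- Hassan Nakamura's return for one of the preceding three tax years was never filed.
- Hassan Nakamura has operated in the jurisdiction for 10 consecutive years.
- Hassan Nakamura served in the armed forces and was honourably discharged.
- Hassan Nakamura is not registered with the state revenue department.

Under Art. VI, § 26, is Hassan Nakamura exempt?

(a) returns current — fails.
(b) has storefront — satisfied.
(1): F OR T → true.
(i) ≤ 8 employees — met.
(ii) ≥ 7 yrs in jurisdiction — met.
(iii) not (veteran) — fails.
(a): T AND T AND F → false.
(i) ≥40% agricultural — met.
(A) not (Schedule C activity) — not satisfied.
(B) state-registered — not met.
So (ii) is not satisfied (F OR F).
So (b) is not satisfied (T AND F).
(c) not (in enterprise zone) — fails.
So (2) is not satisfied (F OR F OR F).
Overall: T AND F → false.
Exception (no delinquency) — not satisfied.
Result: main false OR exception false → false.

No — not exempt.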